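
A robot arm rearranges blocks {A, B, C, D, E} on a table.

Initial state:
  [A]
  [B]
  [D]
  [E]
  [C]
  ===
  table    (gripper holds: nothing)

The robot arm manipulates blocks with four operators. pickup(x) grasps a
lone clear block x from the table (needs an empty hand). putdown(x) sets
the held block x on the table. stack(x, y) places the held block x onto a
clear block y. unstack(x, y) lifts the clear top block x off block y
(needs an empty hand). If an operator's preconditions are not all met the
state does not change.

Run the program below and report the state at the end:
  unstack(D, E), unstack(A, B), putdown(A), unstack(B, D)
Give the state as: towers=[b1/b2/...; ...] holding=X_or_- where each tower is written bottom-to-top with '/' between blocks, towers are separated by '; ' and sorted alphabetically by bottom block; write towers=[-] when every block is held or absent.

step 1 (unstack(D, E)) [no-op]: towers=[C/E/D/B/A] holding=-
step 2 (unstack(A, B)): towers=[C/E/D/B] holding=A
step 3 (putdown(A)): towers=[A; C/E/D/B] holding=-
step 4 (unstack(B, D)): towers=[A; C/E/D] holding=B

towers=[A; C/E/D] holding=B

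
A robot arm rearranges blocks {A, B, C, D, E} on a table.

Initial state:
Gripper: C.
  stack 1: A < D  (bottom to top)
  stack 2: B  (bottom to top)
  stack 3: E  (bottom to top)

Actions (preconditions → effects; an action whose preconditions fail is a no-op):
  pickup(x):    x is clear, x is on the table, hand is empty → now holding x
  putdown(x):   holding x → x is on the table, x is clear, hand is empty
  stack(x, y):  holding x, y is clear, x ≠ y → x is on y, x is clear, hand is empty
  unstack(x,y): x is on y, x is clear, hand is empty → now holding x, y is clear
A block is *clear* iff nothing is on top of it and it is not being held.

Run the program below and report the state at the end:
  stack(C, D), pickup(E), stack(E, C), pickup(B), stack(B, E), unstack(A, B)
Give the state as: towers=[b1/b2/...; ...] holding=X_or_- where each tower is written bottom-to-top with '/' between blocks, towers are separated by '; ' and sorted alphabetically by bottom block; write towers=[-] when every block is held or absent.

towers=[A/D/C/E/B] holding=-

step 1 (stack(C, D)): towers=[A/D/C; B; E] holding=-
step 2 (pickup(E)): towers=[A/D/C; B] holding=E
step 3 (stack(E, C)): towers=[A/D/C/E; B] holding=-
step 4 (pickup(B)): towers=[A/D/C/E] holding=B
step 5 (stack(B, E)): towers=[A/D/C/E/B] holding=-
step 6 (unstack(A, B)) [no-op]: towers=[A/D/C/E/B] holding=-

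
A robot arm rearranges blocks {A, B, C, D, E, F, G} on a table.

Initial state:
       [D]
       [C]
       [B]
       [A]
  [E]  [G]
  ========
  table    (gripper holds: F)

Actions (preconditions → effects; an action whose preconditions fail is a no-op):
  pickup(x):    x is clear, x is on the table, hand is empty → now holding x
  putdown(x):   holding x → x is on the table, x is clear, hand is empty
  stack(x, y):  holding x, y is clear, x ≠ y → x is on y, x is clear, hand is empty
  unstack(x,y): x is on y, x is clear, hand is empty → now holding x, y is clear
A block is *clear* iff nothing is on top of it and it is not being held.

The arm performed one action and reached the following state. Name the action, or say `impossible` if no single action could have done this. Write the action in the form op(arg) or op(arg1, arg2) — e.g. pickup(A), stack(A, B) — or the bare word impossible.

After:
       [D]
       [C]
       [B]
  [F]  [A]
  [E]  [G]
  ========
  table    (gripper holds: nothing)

stack(F, E)

target: towers=[E/F; G/A/B/C/D] holding=-
        putdown(F) → towers=[E; F; G/A/B/C/D] holding=-
       stack(F, D) → towers=[E; G/A/B/C/D/F] holding=-
       stack(F, E) → towers=[E/F; G/A/B/C/D] holding=-  ← match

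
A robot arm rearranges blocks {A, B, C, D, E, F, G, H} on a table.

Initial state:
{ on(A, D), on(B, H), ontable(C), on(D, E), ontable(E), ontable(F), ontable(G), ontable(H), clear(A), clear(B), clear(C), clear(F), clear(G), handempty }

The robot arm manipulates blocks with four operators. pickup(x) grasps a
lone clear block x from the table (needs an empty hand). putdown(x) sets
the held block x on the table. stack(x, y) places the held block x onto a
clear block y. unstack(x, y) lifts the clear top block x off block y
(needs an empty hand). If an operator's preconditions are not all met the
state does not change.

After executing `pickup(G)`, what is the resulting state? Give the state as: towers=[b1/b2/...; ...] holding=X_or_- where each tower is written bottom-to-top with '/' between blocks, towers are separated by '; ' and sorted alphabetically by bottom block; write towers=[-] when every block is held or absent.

towers=[C; E/D/A; F; H/B] holding=G

before: towers=[C; E/D/A; F; G; H/B] holding=-
pre[pickup(G)]: clear(G) yes, ontable(G) yes, handempty yes
all met → apply pickup(G)
after:  towers=[C; E/D/A; F; H/B] holding=G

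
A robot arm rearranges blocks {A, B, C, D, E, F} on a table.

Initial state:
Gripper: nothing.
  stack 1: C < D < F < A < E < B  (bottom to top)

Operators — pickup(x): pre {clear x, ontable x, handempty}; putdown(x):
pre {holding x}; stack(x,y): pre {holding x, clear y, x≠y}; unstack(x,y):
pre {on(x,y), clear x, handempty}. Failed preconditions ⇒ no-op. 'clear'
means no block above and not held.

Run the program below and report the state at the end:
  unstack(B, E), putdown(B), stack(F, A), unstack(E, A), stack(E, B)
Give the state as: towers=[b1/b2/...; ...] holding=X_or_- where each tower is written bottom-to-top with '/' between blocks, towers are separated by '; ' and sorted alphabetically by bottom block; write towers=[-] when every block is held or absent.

towers=[B/E; C/D/F/A] holding=-

step 1 (unstack(B, E)): towers=[C/D/F/A/E] holding=B
step 2 (putdown(B)): towers=[B; C/D/F/A/E] holding=-
step 3 (stack(F, A)) [no-op]: towers=[B; C/D/F/A/E] holding=-
step 4 (unstack(E, A)): towers=[B; C/D/F/A] holding=E
step 5 (stack(E, B)): towers=[B/E; C/D/F/A] holding=-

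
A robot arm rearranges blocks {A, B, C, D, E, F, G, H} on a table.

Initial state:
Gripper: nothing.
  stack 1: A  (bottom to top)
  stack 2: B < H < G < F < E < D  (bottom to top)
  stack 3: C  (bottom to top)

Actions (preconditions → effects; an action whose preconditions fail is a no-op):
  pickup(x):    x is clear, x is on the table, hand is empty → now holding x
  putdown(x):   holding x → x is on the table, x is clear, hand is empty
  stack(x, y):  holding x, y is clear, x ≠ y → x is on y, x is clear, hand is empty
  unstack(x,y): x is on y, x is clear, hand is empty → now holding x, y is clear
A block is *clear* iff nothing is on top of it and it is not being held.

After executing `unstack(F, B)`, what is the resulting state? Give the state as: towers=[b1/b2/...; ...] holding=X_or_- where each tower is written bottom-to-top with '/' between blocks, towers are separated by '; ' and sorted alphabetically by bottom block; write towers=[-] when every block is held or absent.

before: towers=[A; B/H/G/F/E/D; C] holding=-
pre[unstack(F, B)]: on(F,B) fail, clear(F) fail, handempty ok
on(F,B), clear(F) unmet → unstack(F, B) is a no-op
after:  towers=[A; B/H/G/F/E/D; C] holding=-

towers=[A; B/H/G/F/E/D; C] holding=-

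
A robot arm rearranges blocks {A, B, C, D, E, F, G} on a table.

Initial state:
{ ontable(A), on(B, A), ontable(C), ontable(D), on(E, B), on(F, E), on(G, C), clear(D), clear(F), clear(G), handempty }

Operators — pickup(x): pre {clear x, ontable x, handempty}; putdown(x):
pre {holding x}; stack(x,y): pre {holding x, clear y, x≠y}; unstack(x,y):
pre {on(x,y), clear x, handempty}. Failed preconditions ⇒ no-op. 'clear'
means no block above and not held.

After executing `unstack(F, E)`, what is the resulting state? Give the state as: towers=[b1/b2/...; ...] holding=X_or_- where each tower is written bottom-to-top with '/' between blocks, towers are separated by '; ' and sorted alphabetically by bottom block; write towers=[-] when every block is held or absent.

towers=[A/B/E; C/G; D] holding=F

before: towers=[A/B/E/F; C/G; D] holding=-
pre[unstack(F, E)]: on(F,E) yes, clear(F) yes, handempty yes
all met → apply unstack(F, E)
after:  towers=[A/B/E; C/G; D] holding=F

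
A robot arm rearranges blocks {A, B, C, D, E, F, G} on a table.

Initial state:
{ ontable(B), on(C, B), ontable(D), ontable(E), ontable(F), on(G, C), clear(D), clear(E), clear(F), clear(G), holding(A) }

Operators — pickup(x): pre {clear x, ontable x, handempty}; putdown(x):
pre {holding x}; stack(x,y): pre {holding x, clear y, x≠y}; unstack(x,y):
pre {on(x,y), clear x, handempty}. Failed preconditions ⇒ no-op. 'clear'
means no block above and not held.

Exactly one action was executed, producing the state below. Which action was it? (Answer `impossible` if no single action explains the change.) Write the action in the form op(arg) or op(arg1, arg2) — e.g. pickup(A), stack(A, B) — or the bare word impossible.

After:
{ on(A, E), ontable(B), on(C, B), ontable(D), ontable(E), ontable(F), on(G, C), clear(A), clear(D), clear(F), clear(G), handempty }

target: towers=[B/C/G; D; E/A; F] holding=-
        putdown(A) → towers=[A; B/C/G; D; E; F] holding=-
       stack(A, F) → towers=[B/C/G; D; E; F/A] holding=-
       stack(A, G) → towers=[B/C/G/A; D; E; F] holding=-
       stack(A, D) → towers=[B/C/G; D/A; E; F] holding=-
       stack(A, E) → towers=[B/C/G; D; E/A; F] holding=-  ← match

stack(A, E)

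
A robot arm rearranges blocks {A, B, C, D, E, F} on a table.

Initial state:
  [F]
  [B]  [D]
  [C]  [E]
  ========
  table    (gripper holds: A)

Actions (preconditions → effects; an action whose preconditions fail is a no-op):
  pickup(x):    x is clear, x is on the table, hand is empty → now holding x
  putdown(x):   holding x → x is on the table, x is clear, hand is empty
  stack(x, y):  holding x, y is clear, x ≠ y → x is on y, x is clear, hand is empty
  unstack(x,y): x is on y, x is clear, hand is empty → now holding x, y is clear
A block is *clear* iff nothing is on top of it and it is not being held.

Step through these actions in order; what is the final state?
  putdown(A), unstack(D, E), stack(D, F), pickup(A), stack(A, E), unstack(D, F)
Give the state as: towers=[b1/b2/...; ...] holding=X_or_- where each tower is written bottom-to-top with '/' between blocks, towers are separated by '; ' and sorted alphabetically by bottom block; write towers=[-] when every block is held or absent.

step 1 (putdown(A)): towers=[A; C/B/F; E/D] holding=-
step 2 (unstack(D, E)): towers=[A; C/B/F; E] holding=D
step 3 (stack(D, F)): towers=[A; C/B/F/D; E] holding=-
step 4 (pickup(A)): towers=[C/B/F/D; E] holding=A
step 5 (stack(A, E)): towers=[C/B/F/D; E/A] holding=-
step 6 (unstack(D, F)): towers=[C/B/F; E/A] holding=D

towers=[C/B/F; E/A] holding=D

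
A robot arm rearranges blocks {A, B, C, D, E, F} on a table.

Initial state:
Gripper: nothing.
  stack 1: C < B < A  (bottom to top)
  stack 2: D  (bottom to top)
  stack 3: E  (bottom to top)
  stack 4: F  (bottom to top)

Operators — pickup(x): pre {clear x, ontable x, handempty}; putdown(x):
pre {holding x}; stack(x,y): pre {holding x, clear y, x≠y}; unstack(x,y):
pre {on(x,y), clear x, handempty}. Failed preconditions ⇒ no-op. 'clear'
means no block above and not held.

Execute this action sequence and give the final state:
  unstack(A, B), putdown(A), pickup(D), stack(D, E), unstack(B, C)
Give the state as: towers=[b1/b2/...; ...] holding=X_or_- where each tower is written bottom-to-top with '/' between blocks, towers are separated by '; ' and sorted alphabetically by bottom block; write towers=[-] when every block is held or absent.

towers=[A; C; E/D; F] holding=B

step 1 (unstack(A, B)): towers=[C/B; D; E; F] holding=A
step 2 (putdown(A)): towers=[A; C/B; D; E; F] holding=-
step 3 (pickup(D)): towers=[A; C/B; E; F] holding=D
step 4 (stack(D, E)): towers=[A; C/B; E/D; F] holding=-
step 5 (unstack(B, C)): towers=[A; C; E/D; F] holding=B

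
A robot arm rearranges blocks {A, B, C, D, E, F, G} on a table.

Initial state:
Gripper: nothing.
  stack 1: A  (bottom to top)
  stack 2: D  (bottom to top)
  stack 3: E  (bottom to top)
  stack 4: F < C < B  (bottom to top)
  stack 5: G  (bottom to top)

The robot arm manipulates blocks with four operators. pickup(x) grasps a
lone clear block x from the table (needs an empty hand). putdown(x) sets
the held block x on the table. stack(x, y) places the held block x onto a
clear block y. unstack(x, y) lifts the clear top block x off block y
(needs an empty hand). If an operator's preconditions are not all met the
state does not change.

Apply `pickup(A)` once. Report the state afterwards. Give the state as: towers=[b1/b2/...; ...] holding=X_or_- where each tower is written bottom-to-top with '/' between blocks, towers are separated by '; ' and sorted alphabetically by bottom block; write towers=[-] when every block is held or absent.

before: towers=[A; D; E; F/C/B; G] holding=-
pre[pickup(A)]: clear(A) ok, ontable(A) ok, handempty ok
all met → apply pickup(A)
after:  towers=[D; E; F/C/B; G] holding=A

towers=[D; E; F/C/B; G] holding=A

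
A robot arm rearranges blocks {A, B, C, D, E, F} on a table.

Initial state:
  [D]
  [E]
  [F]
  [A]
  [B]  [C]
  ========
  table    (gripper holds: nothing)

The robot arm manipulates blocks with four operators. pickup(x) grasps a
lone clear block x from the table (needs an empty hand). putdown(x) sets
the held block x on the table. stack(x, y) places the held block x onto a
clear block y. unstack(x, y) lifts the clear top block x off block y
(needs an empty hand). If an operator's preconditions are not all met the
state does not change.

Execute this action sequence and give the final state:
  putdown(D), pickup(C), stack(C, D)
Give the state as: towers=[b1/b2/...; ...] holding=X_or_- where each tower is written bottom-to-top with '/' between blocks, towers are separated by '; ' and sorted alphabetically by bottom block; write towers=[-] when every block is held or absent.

step 1 (putdown(D)) [no-op]: towers=[B/A/F/E/D; C] holding=-
step 2 (pickup(C)): towers=[B/A/F/E/D] holding=C
step 3 (stack(C, D)): towers=[B/A/F/E/D/C] holding=-

towers=[B/A/F/E/D/C] holding=-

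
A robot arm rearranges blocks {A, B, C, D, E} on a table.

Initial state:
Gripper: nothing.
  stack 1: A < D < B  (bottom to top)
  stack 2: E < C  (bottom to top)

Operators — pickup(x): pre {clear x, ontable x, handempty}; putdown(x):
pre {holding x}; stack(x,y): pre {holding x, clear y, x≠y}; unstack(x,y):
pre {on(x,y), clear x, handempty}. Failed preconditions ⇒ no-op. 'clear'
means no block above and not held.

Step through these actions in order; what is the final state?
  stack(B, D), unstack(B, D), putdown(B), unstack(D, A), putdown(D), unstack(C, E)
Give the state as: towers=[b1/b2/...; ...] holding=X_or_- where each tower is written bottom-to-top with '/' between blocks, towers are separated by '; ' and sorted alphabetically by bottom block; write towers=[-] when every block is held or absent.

step 1 (stack(B, D)) [no-op]: towers=[A/D/B; E/C] holding=-
step 2 (unstack(B, D)): towers=[A/D; E/C] holding=B
step 3 (putdown(B)): towers=[A/D; B; E/C] holding=-
step 4 (unstack(D, A)): towers=[A; B; E/C] holding=D
step 5 (putdown(D)): towers=[A; B; D; E/C] holding=-
step 6 (unstack(C, E)): towers=[A; B; D; E] holding=C

towers=[A; B; D; E] holding=C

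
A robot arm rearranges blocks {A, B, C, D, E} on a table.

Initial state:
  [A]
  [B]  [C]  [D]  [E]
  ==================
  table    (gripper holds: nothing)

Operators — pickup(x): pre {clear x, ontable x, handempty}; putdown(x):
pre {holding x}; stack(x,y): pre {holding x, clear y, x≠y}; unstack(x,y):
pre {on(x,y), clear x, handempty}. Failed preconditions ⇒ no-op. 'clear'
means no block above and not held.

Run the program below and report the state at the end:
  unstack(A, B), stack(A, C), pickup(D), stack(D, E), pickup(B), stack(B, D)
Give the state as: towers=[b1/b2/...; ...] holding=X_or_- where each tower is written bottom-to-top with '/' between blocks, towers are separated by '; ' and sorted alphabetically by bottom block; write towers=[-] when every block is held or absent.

step 1 (unstack(A, B)): towers=[B; C; D; E] holding=A
step 2 (stack(A, C)): towers=[B; C/A; D; E] holding=-
step 3 (pickup(D)): towers=[B; C/A; E] holding=D
step 4 (stack(D, E)): towers=[B; C/A; E/D] holding=-
step 5 (pickup(B)): towers=[C/A; E/D] holding=B
step 6 (stack(B, D)): towers=[C/A; E/D/B] holding=-

towers=[C/A; E/D/B] holding=-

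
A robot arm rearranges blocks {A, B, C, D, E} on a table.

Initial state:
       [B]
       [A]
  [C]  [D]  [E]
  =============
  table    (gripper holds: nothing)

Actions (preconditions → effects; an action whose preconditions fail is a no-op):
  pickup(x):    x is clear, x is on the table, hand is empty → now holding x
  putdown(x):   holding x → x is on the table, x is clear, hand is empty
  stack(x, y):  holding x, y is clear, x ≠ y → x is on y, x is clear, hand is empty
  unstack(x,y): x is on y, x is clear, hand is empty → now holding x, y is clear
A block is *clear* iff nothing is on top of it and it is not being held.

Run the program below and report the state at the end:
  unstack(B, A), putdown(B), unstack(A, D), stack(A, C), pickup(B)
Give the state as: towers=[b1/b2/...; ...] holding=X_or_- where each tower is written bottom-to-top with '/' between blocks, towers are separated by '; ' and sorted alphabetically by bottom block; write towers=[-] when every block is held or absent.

step 1 (unstack(B, A)): towers=[C; D/A; E] holding=B
step 2 (putdown(B)): towers=[B; C; D/A; E] holding=-
step 3 (unstack(A, D)): towers=[B; C; D; E] holding=A
step 4 (stack(A, C)): towers=[B; C/A; D; E] holding=-
step 5 (pickup(B)): towers=[C/A; D; E] holding=B

towers=[C/A; D; E] holding=B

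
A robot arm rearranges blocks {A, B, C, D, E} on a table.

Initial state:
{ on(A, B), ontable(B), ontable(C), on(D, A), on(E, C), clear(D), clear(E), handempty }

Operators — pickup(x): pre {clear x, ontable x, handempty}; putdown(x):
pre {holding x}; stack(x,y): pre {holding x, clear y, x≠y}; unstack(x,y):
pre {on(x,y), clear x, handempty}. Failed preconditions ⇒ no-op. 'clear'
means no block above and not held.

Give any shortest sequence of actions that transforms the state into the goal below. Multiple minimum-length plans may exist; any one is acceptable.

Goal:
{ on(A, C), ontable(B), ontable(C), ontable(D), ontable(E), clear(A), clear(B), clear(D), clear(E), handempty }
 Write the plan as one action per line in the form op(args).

step 1 (unstack(D, A)): towers=[B/A; C/E] holding=D
step 2 (putdown(D)): towers=[B/A; C/E; D] holding=-
step 3 (unstack(E, C)): towers=[B/A; C; D] holding=E
step 4 (putdown(E)): towers=[B/A; C; D; E] holding=-
step 5 (unstack(A, B)): towers=[B; C; D; E] holding=A
step 6 (stack(A, C)): towers=[B; C/A; D; E] holding=-
goal check: towers=[B; C/A; D; E] holding=- — reached (length 6, optimal by BFS)

unstack(D, A)
putdown(D)
unstack(E, C)
putdown(E)
unstack(A, B)
stack(A, C)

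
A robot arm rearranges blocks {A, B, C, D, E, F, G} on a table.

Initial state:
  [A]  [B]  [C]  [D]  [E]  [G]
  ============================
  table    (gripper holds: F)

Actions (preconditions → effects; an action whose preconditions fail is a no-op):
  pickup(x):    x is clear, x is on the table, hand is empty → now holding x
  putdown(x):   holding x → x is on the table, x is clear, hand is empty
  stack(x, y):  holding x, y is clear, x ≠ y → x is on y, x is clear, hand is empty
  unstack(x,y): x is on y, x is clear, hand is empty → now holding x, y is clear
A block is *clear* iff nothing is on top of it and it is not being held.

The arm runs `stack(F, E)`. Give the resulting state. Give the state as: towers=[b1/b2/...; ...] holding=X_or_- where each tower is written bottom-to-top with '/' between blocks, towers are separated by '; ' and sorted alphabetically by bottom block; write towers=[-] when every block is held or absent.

before: towers=[A; B; C; D; E; G] holding=F
pre[stack(F, E)]: holding(F) ok, clear(E) ok, F≠E ok
all met → apply stack(F, E)
after:  towers=[A; B; C; D; E/F; G] holding=-

towers=[A; B; C; D; E/F; G] holding=-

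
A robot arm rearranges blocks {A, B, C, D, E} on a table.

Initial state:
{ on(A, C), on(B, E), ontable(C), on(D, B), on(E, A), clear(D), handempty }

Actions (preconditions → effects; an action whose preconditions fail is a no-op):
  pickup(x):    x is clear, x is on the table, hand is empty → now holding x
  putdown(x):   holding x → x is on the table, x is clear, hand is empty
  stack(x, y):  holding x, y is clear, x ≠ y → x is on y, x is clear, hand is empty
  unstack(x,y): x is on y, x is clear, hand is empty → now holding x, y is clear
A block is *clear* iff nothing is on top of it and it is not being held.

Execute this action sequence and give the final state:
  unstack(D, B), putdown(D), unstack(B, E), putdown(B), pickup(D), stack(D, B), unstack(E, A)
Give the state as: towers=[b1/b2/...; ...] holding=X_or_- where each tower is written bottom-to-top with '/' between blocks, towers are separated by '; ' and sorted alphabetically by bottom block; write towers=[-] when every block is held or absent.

step 1 (unstack(D, B)): towers=[C/A/E/B] holding=D
step 2 (putdown(D)): towers=[C/A/E/B; D] holding=-
step 3 (unstack(B, E)): towers=[C/A/E; D] holding=B
step 4 (putdown(B)): towers=[B; C/A/E; D] holding=-
step 5 (pickup(D)): towers=[B; C/A/E] holding=D
step 6 (stack(D, B)): towers=[B/D; C/A/E] holding=-
step 7 (unstack(E, A)): towers=[B/D; C/A] holding=E

towers=[B/D; C/A] holding=E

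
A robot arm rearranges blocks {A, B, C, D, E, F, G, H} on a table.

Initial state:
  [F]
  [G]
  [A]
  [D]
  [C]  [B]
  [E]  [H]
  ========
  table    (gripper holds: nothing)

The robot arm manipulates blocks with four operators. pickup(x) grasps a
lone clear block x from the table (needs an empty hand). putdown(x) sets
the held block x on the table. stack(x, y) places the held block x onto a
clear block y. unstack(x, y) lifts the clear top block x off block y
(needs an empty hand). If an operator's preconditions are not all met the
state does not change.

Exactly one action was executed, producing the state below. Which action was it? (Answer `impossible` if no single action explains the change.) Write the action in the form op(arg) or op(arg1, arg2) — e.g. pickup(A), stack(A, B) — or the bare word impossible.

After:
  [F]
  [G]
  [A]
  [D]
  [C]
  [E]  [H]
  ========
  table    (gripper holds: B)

unstack(B, H)

target: towers=[E/C/D/A/G/F; H] holding=B
     unstack(B, H) → towers=[E/C/D/A/G/F; H] holding=B  ← match
     unstack(F, G) → towers=[E/C/D/A/G; H/B] holding=F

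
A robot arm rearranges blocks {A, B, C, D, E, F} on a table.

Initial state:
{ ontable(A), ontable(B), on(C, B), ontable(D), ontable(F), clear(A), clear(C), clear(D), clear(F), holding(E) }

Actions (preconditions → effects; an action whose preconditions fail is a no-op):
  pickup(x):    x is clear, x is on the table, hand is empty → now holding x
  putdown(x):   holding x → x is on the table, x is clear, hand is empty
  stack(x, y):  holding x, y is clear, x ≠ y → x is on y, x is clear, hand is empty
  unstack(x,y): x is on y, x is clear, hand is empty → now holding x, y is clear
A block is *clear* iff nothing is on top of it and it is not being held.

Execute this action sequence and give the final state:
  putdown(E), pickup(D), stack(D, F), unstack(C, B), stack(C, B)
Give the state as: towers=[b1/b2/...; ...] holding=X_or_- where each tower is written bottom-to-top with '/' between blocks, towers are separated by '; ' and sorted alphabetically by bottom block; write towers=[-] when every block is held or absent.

towers=[A; B/C; E; F/D] holding=-

step 1 (putdown(E)): towers=[A; B/C; D; E; F] holding=-
step 2 (pickup(D)): towers=[A; B/C; E; F] holding=D
step 3 (stack(D, F)): towers=[A; B/C; E; F/D] holding=-
step 4 (unstack(C, B)): towers=[A; B; E; F/D] holding=C
step 5 (stack(C, B)): towers=[A; B/C; E; F/D] holding=-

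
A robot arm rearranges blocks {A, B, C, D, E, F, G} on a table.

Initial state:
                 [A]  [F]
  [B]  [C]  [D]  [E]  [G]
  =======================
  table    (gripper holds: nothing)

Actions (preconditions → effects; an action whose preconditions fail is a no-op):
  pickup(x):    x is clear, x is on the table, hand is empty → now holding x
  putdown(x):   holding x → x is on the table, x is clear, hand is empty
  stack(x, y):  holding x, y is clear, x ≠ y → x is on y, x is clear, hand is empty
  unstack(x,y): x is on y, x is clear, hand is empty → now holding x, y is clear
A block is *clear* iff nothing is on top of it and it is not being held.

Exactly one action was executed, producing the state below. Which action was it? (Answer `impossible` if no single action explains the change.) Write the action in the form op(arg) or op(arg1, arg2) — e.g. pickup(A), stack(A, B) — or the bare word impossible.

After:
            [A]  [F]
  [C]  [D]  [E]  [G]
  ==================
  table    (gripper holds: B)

target: towers=[C; D; E/A; G/F] holding=B
         pickup(B) → towers=[C; D; E/A; G/F] holding=B  ← match
     unstack(F, G) → towers=[B; C; D; E/A; G] holding=F
         pickup(D) → towers=[B; C; E/A; G/F] holding=D
     unstack(A, E) → towers=[B; C; D; E; G/F] holding=A
         pickup(C) → towers=[B; D; E/A; G/F] holding=C

pickup(B)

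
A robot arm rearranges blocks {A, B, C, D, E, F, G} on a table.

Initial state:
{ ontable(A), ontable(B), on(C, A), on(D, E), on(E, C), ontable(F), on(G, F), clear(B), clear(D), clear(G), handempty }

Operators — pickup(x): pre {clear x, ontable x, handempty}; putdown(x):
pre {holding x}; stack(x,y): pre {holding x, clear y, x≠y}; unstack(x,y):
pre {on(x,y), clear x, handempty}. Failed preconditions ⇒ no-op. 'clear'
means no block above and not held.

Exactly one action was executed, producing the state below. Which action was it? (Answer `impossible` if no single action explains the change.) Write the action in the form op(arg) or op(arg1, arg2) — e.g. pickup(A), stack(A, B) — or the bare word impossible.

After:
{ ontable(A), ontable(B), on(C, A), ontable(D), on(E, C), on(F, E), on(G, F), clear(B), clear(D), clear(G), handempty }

impossible

target: towers=[A/C/E/F/G; B; D] holding=-
         pickup(B) → towers=[A/C/E/D; F/G] holding=B
     unstack(G, F) → towers=[A/C/E/D; B; F] holding=G
     unstack(D, E) → towers=[A/C/E; B; F/G] holding=D
none of the 3 applicable actions match → impossible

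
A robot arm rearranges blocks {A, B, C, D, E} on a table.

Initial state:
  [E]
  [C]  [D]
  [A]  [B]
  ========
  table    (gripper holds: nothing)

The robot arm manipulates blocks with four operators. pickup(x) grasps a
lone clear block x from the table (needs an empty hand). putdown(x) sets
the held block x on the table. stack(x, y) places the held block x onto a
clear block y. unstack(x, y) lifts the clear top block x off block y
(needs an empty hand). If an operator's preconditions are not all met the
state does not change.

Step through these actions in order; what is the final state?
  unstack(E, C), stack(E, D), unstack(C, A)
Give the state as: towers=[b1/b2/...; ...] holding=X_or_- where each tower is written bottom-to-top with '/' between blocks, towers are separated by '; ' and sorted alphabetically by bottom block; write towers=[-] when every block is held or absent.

towers=[A; B/D/E] holding=C

step 1 (unstack(E, C)): towers=[A/C; B/D] holding=E
step 2 (stack(E, D)): towers=[A/C; B/D/E] holding=-
step 3 (unstack(C, A)): towers=[A; B/D/E] holding=C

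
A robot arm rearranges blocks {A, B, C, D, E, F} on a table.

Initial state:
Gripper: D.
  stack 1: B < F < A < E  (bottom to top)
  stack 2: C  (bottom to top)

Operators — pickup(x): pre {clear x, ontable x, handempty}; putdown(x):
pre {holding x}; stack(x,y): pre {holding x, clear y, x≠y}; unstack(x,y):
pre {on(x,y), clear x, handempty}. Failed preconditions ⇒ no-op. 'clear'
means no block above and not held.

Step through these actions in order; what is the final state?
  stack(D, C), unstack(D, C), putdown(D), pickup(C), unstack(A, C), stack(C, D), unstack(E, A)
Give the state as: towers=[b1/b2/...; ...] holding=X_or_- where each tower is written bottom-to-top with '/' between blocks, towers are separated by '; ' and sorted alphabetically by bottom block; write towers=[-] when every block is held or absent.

step 1 (stack(D, C)): towers=[B/F/A/E; C/D] holding=-
step 2 (unstack(D, C)): towers=[B/F/A/E; C] holding=D
step 3 (putdown(D)): towers=[B/F/A/E; C; D] holding=-
step 4 (pickup(C)): towers=[B/F/A/E; D] holding=C
step 5 (unstack(A, C)) [no-op]: towers=[B/F/A/E; D] holding=C
step 6 (stack(C, D)): towers=[B/F/A/E; D/C] holding=-
step 7 (unstack(E, A)): towers=[B/F/A; D/C] holding=E

towers=[B/F/A; D/C] holding=E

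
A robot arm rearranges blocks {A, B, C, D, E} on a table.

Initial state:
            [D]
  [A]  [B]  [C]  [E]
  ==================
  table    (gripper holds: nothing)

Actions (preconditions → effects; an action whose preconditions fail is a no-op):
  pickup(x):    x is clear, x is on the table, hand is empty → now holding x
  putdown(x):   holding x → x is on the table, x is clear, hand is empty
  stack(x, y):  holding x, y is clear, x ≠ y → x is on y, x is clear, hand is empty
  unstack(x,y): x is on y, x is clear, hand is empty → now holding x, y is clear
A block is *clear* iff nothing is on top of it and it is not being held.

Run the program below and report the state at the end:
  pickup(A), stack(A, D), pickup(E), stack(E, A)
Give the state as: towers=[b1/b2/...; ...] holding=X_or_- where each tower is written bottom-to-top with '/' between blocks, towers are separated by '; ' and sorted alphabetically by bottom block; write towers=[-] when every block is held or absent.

step 1 (pickup(A)): towers=[B; C/D; E] holding=A
step 2 (stack(A, D)): towers=[B; C/D/A; E] holding=-
step 3 (pickup(E)): towers=[B; C/D/A] holding=E
step 4 (stack(E, A)): towers=[B; C/D/A/E] holding=-

towers=[B; C/D/A/E] holding=-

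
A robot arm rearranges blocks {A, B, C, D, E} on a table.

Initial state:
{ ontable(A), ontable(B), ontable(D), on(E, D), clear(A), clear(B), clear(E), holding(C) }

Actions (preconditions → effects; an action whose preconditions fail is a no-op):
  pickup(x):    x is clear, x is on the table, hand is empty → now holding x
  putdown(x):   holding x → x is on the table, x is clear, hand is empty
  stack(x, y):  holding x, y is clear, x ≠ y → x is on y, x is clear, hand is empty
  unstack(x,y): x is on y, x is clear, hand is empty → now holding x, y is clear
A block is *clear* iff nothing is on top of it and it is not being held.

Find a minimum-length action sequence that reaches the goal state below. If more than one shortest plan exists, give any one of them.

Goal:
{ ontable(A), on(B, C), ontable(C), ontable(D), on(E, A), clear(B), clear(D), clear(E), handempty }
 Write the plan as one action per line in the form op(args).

step 1 (putdown(C)): towers=[A; B; C; D/E] holding=-
step 2 (pickup(B)): towers=[A; C; D/E] holding=B
step 3 (stack(B, C)): towers=[A; C/B; D/E] holding=-
step 4 (unstack(E, D)): towers=[A; C/B; D] holding=E
step 5 (stack(E, A)): towers=[A/E; C/B; D] holding=-
goal check: towers=[A/E; C/B; D] holding=- — reached (length 5, optimal by BFS)

putdown(C)
pickup(B)
stack(B, C)
unstack(E, D)
stack(E, A)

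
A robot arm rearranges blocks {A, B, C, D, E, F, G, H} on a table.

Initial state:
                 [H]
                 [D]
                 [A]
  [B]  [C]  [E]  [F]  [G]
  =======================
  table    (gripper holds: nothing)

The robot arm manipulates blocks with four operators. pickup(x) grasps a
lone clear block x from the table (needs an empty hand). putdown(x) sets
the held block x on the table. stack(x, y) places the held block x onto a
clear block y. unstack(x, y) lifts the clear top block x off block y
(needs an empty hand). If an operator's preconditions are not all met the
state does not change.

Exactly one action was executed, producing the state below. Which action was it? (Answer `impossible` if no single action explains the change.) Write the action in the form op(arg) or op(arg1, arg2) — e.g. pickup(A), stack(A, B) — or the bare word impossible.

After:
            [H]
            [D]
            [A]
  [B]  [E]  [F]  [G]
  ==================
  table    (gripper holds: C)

pickup(C)

target: towers=[B; E; F/A/D/H; G] holding=C
         pickup(G) → towers=[B; C; E; F/A/D/H] holding=G
         pickup(E) → towers=[B; C; F/A/D/H; G] holding=E
     unstack(H, D) → towers=[B; C; E; F/A/D; G] holding=H
         pickup(B) → towers=[C; E; F/A/D/H; G] holding=B
         pickup(C) → towers=[B; E; F/A/D/H; G] holding=C  ← match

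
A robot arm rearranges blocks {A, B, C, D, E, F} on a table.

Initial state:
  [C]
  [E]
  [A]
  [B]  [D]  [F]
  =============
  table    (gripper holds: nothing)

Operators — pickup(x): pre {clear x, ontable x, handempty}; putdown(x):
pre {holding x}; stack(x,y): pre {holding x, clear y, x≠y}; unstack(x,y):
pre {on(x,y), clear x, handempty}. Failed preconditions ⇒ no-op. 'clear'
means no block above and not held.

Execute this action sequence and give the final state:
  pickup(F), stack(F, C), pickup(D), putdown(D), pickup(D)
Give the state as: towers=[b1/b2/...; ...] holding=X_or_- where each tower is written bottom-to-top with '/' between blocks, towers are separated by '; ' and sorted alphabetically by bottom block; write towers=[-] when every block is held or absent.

towers=[B/A/E/C/F] holding=D

step 1 (pickup(F)): towers=[B/A/E/C; D] holding=F
step 2 (stack(F, C)): towers=[B/A/E/C/F; D] holding=-
step 3 (pickup(D)): towers=[B/A/E/C/F] holding=D
step 4 (putdown(D)): towers=[B/A/E/C/F; D] holding=-
step 5 (pickup(D)): towers=[B/A/E/C/F] holding=D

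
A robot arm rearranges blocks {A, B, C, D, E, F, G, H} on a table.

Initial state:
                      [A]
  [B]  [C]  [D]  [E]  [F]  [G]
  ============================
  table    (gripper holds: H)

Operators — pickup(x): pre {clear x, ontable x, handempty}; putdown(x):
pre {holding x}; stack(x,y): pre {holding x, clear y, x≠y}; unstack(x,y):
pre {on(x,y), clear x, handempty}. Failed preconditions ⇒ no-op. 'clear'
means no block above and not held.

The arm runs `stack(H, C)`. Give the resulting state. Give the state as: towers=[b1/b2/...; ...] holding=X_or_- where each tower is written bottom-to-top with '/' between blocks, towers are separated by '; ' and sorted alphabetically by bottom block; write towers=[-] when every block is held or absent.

before: towers=[B; C; D; E; F/A; G] holding=H
pre[stack(H, C)]: holding(H) ✓, clear(C) ✓, H≠C ✓
all met → apply stack(H, C)
after:  towers=[B; C/H; D; E; F/A; G] holding=-

towers=[B; C/H; D; E; F/A; G] holding=-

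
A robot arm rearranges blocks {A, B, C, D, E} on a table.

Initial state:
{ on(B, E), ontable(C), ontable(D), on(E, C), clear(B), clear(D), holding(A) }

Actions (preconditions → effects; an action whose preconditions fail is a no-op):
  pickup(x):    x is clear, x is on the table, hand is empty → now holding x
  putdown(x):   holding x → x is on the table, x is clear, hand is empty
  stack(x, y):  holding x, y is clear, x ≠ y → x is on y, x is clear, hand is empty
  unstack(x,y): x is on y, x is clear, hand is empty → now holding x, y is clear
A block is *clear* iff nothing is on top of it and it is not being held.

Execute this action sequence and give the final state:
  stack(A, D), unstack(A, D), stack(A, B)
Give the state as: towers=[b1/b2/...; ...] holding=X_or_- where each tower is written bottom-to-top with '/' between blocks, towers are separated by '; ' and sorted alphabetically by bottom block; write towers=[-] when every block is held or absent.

towers=[C/E/B/A; D] holding=-

step 1 (stack(A, D)): towers=[C/E/B; D/A] holding=-
step 2 (unstack(A, D)): towers=[C/E/B; D] holding=A
step 3 (stack(A, B)): towers=[C/E/B/A; D] holding=-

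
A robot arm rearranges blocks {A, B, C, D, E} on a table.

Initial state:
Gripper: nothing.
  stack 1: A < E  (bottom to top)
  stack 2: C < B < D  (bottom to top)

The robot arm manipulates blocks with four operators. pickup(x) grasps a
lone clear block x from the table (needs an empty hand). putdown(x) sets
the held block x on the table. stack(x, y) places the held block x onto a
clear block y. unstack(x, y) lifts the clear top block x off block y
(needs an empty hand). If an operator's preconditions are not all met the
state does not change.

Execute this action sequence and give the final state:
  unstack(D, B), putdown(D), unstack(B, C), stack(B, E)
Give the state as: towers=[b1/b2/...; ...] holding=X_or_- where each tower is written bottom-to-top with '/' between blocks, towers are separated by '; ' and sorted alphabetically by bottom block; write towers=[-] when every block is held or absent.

towers=[A/E/B; C; D] holding=-

step 1 (unstack(D, B)): towers=[A/E; C/B] holding=D
step 2 (putdown(D)): towers=[A/E; C/B; D] holding=-
step 3 (unstack(B, C)): towers=[A/E; C; D] holding=B
step 4 (stack(B, E)): towers=[A/E/B; C; D] holding=-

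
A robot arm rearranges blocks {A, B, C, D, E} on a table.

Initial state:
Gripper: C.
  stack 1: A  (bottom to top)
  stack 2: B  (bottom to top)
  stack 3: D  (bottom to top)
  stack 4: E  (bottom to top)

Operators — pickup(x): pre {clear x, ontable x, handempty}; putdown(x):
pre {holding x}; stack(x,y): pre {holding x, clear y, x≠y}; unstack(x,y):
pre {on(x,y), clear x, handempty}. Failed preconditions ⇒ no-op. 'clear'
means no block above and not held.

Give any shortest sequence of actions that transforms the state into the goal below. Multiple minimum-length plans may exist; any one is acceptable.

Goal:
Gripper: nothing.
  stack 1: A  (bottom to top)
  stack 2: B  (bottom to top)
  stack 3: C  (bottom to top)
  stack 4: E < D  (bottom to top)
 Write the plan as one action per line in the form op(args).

putdown(C)
pickup(D)
stack(D, E)

step 1 (putdown(C)): towers=[A; B; C; D; E] holding=-
step 2 (pickup(D)): towers=[A; B; C; E] holding=D
step 3 (stack(D, E)): towers=[A; B; C; E/D] holding=-
goal check: towers=[A; B; C; E/D] holding=- — reached (length 3, optimal by BFS)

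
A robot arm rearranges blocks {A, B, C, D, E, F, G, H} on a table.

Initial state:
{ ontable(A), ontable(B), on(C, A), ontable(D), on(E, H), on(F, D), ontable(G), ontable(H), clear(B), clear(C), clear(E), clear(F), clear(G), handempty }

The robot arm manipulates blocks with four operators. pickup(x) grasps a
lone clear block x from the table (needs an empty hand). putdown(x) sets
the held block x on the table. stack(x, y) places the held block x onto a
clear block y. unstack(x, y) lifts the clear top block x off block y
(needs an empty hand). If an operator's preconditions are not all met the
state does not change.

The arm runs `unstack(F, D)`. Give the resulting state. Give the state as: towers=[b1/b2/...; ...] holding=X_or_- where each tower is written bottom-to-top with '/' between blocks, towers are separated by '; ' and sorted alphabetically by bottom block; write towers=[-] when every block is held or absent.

before: towers=[A/C; B; D/F; G; H/E] holding=-
pre[unstack(F, D)]: on(F,D) yes, clear(F) yes, handempty yes
all met → apply unstack(F, D)
after:  towers=[A/C; B; D; G; H/E] holding=F

towers=[A/C; B; D; G; H/E] holding=F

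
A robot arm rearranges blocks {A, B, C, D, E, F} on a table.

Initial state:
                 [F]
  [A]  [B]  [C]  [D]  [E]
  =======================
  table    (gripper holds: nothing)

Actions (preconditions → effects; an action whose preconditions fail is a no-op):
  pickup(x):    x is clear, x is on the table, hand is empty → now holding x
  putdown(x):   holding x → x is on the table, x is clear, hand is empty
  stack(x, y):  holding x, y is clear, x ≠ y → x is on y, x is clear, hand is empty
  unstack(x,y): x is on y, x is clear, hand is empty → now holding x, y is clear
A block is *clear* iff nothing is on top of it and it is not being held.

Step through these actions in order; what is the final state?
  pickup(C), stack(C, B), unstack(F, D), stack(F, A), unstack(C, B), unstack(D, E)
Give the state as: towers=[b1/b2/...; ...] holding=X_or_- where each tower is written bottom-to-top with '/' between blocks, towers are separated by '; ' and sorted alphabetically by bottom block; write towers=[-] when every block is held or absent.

towers=[A/F; B; D; E] holding=C

step 1 (pickup(C)): towers=[A; B; D/F; E] holding=C
step 2 (stack(C, B)): towers=[A; B/C; D/F; E] holding=-
step 3 (unstack(F, D)): towers=[A; B/C; D; E] holding=F
step 4 (stack(F, A)): towers=[A/F; B/C; D; E] holding=-
step 5 (unstack(C, B)): towers=[A/F; B; D; E] holding=C
step 6 (unstack(D, E)) [no-op]: towers=[A/F; B; D; E] holding=C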